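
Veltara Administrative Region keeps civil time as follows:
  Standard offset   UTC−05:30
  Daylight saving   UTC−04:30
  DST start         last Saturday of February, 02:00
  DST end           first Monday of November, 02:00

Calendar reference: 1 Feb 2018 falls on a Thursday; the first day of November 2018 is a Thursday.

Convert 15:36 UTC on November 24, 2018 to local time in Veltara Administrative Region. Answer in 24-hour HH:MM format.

10:06

1 February 2018 is a Thursday, so Saturdays fall on 3, 10, 17, 24; the last is February 24.
1 November 2018 is a Thursday, so the first Monday is November 5.
At the standard offset (UTC−05:30), 15:36 UTC − 5h30m = 10:06 Veltara Administrative Region standard time.
The standard-time date in Veltara Administrative Region, November 24, 2018, does not fall between 24 February and 5 November, so daylight saving is not in effect and Veltara Administrative Region is at UTC−05:30.
15:36 UTC − 5h30m = 10:06 local.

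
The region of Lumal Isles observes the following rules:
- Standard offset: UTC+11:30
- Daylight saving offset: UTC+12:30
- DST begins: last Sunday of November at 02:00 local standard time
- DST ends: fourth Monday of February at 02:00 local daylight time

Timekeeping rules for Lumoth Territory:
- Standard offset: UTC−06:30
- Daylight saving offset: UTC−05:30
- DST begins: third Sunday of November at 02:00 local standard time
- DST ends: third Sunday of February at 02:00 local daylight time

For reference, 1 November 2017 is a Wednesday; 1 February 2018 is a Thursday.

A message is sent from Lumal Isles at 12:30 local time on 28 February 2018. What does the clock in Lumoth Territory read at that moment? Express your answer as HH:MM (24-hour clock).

18:30

1 November 2017 is a Wednesday, so Sundays fall on 5, 12, 19, 26; the last is November 26.
1 February 2018 is a Thursday, so the first Monday is February 5 and the fourth is February 26.
28 February 2018 is outside the daylight-saving period (26 November 2017 – 26 February 2018), so Lumal Isles is on standard time, UTC+11:30.
12:30 Lumal Isles − 11h30m = 01:00 UTC.
1 November 2017 is a Wednesday, so the first Sunday is November 5 and the third is November 19.
1 February 2018 is a Thursday, so the first Sunday is February 4 and the third is February 18.
At the standard offset (UTC−06:30), 01:00 UTC − 6h30m = 18:30 Lumoth Territory standard time (rolling into the previous day, 27 February 2018).
The standard-time date in Lumoth Territory, 27 February 2018, does not fall between 19 November 2017 and 18 February 2018, so daylight saving is not in effect and Lumoth Territory is at UTC−06:30.
01:00 UTC − 6h30m = 18:30 Lumoth Territory (rolling into the previous day, 27 February 2018).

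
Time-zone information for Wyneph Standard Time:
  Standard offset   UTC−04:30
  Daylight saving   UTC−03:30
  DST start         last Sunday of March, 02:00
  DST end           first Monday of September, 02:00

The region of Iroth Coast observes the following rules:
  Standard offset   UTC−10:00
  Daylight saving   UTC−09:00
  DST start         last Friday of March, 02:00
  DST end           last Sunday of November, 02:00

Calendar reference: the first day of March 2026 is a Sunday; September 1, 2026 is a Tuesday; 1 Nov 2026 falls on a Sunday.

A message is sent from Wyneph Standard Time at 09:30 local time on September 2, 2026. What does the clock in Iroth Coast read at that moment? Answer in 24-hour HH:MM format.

1 March 2026 is a Sunday, so Sundays fall on 1, 8, 15, 22, 29; the last is March 29.
1 September 2026 is a Tuesday, so the first Monday is September 7.
September 2, 2026 lies within the daylight-saving period (29 March – 7 September), so Wyneph Standard Time is on daylight time, UTC−03:30.
09:30 Wyneph Standard Time + 3h30m = 13:00 UTC.
1 March 2026 is a Sunday, so Fridays fall on 6, 13, 20, 27; the last is March 27.
1 November 2026 is a Sunday, so Sundays fall on 1, 8, 15, 22, 29; the last is November 29.
At the standard offset (UTC−10:00), 13:00 UTC − 10h = 03:00 Iroth Coast standard time.
The standard-time date in Iroth Coast, September 2, 2026, falls between 27 March and 29 November, so daylight saving is in effect and Iroth Coast is at UTC−09:00.
13:00 UTC − 9h = 04:00 Iroth Coast.

04:00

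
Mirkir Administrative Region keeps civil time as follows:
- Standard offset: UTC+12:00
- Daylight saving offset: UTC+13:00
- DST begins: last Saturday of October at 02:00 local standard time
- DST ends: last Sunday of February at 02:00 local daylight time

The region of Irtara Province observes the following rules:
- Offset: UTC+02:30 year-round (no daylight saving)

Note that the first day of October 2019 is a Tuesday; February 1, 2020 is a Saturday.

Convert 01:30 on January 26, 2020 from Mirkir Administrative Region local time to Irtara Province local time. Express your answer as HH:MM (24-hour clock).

15:00

1 October 2019 is a Tuesday, so Saturdays fall on 5, 12, 19, 26; the last is October 26.
1 February 2020 is a Saturday, so Sundays fall on 2, 9, 16, 23; the last is February 23.
Daylight saving runs 26 October 2019 – 23 February 2020; January 26, 2020 is inside that window, so Mirkir Administrative Region is at UTC+13:00.
01:30 Mirkir Administrative Region − 13h = 12:30 UTC (rolling into the previous day, 25 January 2020).
Irtara Province has no daylight saving, so its offset is UTC+02:30 year-round.
12:30 UTC + 2h30m = 15:00 Irtara Province.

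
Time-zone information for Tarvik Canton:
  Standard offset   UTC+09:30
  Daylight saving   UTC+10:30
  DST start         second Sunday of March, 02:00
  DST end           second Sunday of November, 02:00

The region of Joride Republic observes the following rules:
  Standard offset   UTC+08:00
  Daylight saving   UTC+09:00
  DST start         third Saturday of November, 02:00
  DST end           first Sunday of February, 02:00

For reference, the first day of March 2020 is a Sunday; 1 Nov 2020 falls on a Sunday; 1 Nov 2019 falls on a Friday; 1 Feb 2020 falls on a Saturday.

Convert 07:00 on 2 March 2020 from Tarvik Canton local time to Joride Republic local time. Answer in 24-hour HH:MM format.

05:30

1 March 2020 is a Sunday, so the first Sunday is March 1 and the second is March 8.
1 November 2020 is a Sunday, so the first Sunday is November 1 and the second is November 8.
Daylight saving runs 8 March – 8 November; 2 March 2020 is outside that window, so Tarvik Canton is on standard time at UTC+09:30.
07:00 Tarvik Canton − 9h30m = 21:30 UTC (rolling into the previous day, 1 March 2020).
1 November 2019 is a Friday, so the first Saturday is November 2 and the third is November 16.
1 February 2020 is a Saturday, so the first Sunday is February 2.
At the standard offset (UTC+08:00), 21:30 UTC + 8h = 05:30 Joride Republic standard time (rolling into the next day, 2 March 2020).
Daylight saving runs 16 November 2019 – 2 February 2020; the standard-time date in Joride Republic, 2 March 2020, is outside that window, so Joride Republic is on standard time at UTC+08:00.
21:30 UTC + 8h = 05:30 Joride Republic (rolling into the next day, 2 March 2020).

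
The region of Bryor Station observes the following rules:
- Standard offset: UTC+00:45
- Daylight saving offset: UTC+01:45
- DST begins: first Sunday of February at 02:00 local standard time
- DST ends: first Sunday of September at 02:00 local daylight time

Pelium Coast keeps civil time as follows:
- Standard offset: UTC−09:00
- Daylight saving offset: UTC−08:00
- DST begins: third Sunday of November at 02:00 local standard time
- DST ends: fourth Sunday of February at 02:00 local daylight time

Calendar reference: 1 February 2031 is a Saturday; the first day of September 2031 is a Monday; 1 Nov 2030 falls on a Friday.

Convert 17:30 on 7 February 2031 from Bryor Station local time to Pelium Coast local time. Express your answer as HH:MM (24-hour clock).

1 February 2031 is a Saturday, so the first Sunday is February 2.
1 September 2031 is a Monday, so the first Sunday is September 7.
Daylight saving runs 2 February – 7 September; 7 February 2031 is inside that window, so Bryor Station is at UTC+01:45.
17:30 Bryor Station − 1h45m = 15:45 UTC.
1 November 2030 is a Friday, so the first Sunday is November 3 and the third is November 17.
1 February 2031 is a Saturday, so the first Sunday is February 2 and the fourth is February 23.
At the standard offset (UTC−09:00), 15:45 UTC − 9h = 06:45 Pelium Coast standard time.
Daylight saving runs 17 November 2030 – 23 February 2031; the standard-time date in Pelium Coast, 7 February 2031, is inside that window, so Pelium Coast is at UTC−08:00.
15:45 UTC − 8h = 07:45 Pelium Coast.

07:45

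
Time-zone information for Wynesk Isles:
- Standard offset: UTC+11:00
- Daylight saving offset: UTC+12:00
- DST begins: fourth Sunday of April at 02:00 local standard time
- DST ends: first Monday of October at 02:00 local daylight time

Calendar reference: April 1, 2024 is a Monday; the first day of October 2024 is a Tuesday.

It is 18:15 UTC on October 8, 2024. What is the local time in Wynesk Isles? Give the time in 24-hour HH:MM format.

1 April 2024 is a Monday, so the first Sunday is April 7 and the fourth is April 28.
1 October 2024 is a Tuesday, so the first Monday is October 7.
At the standard offset (UTC+11:00), 18:15 UTC + 11h = 05:15 Wynesk Isles standard time (rolling into the next day, 9 October 2024).
The standard-time date in Wynesk Isles, October 9, 2024, does not fall between 28 April and 7 October, so daylight saving is not in effect and Wynesk Isles is at UTC+11:00.
18:15 UTC + 11h = 05:15 local (rolling into the next day, 9 October 2024).

05:15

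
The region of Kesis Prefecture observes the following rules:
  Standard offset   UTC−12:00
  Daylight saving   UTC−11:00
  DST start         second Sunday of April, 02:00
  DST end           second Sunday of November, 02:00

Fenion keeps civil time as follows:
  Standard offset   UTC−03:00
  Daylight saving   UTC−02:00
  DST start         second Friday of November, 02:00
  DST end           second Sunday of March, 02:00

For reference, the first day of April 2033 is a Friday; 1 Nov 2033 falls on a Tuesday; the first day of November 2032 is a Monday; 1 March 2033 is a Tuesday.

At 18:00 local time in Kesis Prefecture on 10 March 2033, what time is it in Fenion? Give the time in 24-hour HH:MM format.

04:00

1 April 2033 is a Friday, so the first Sunday is April 3 and the second is April 10.
1 November 2033 is a Tuesday, so the first Sunday is November 6 and the second is November 13.
Daylight saving runs 10 April – 13 November; 10 March 2033 is outside that window, so Kesis Prefecture is on standard time at UTC−12:00.
18:00 Kesis Prefecture + 12h = 06:00 UTC (rolling into the next day, 11 March 2033).
1 November 2032 is a Monday, so the first Friday is November 5 and the second is November 12.
1 March 2033 is a Tuesday, so the first Sunday is March 6 and the second is March 13.
At the standard offset (UTC−03:00), 06:00 UTC − 3h = 03:00 Fenion standard time.
Daylight saving runs 12 November 2032 – 13 March 2033; the standard-time date in Fenion, 11 March 2033, is inside that window, so Fenion is at UTC−02:00.
06:00 UTC − 2h = 04:00 Fenion.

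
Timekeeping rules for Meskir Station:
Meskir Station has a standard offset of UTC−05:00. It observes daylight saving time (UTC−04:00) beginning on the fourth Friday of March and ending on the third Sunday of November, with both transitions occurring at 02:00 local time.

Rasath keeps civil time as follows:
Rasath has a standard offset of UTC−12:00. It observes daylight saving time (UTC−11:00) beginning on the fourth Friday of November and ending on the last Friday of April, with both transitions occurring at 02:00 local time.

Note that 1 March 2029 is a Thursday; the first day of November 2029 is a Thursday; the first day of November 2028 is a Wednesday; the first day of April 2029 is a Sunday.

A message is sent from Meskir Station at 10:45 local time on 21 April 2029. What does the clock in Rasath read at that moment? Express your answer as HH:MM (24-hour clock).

03:45

1 March 2029 is a Thursday, so the first Friday is March 2 and the fourth is March 23.
1 November 2029 is a Thursday, so the first Sunday is November 4 and the third is November 18.
Daylight saving runs 23 March – 18 November; 21 April 2029 is inside that window, so Meskir Station is at UTC−04:00.
10:45 Meskir Station + 4h = 14:45 UTC.
1 November 2028 is a Wednesday, so the first Friday is November 3 and the fourth is November 24.
1 April 2029 is a Sunday, so Fridays fall on 6, 13, 20, 27; the last is April 27.
At the standard offset (UTC−12:00), 14:45 UTC − 12h = 02:45 Rasath standard time.
The standard-time date in Rasath, 21 April 2029, lies within the daylight-saving period (24 November 2028 – 27 April 2029), so Rasath is on daylight time, UTC−11:00.
14:45 UTC − 11h = 03:45 Rasath.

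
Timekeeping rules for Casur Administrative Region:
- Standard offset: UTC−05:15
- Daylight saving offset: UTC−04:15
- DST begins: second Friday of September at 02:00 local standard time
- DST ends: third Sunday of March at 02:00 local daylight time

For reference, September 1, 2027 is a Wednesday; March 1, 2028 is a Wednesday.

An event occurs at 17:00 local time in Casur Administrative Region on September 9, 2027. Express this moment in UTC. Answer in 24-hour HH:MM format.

1 September 2027 is a Wednesday, so the first Friday is September 3 and the second is September 10.
1 March 2028 is a Wednesday, so the first Sunday is March 5 and the third is March 19.
Daylight saving runs 10 September 2027 – 19 March 2028; September 9, 2027 is outside that window, so Casur Administrative Region is on standard time at UTC−05:15.
17:00 local + 5h15m = 22:15 UTC.

22:15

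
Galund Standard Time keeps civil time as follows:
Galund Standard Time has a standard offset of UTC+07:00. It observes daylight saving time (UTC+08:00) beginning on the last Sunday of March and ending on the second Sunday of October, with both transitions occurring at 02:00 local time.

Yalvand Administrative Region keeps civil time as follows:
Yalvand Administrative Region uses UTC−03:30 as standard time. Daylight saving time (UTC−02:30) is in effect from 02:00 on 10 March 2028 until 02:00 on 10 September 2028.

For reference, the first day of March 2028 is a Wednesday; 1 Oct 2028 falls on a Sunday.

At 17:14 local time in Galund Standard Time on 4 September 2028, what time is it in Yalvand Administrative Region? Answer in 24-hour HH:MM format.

1 March 2028 is a Wednesday, so Sundays fall on 5, 12, 19, 26; the last is March 26.
1 October 2028 is a Sunday, so the first Sunday is October 1 and the second is October 8.
4 September 2028 falls between 26 March and 8 October, so daylight saving is in effect and Galund Standard Time is at UTC+08:00.
17:14 Galund Standard Time − 8h = 09:14 UTC.
At the standard offset (UTC−03:30), 09:14 UTC − 3h30m = 05:44 Yalvand Administrative Region standard time.
Daylight saving runs 10 March – 10 September; the standard-time date in Yalvand Administrative Region, 4 September 2028, is inside that window, so Yalvand Administrative Region is at UTC−02:30.
09:14 UTC − 2h30m = 06:44 Yalvand Administrative Region.

06:44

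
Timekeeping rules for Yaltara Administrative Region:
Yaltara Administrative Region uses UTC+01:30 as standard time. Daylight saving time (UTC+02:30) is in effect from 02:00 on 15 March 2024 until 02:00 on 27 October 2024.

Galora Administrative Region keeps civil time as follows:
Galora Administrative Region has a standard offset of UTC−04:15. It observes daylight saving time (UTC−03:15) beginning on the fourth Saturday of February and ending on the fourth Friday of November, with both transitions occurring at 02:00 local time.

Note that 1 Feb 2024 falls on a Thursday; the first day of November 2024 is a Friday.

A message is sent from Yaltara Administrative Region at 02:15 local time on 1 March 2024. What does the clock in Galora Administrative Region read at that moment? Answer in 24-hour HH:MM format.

1 March 2024 is outside the daylight-saving period (15 March – 27 October), so Yaltara Administrative Region is on standard time, UTC+01:30.
02:15 Yaltara Administrative Region − 1h30m = 00:45 UTC.
1 February 2024 is a Thursday, so the first Saturday is February 3 and the fourth is February 24.
1 November 2024 is a Friday, so the first Friday is November 1 and the fourth is November 22.
At the standard offset (UTC−04:15), 00:45 UTC − 4h15m = 20:30 Galora Administrative Region standard time (rolling into the previous day, 29 February 2024).
Daylight saving runs 24 February – 22 November; the standard-time date in Galora Administrative Region, 29 February 2024, is inside that window, so Galora Administrative Region is at UTC−03:15.
00:45 UTC − 3h15m = 21:30 Galora Administrative Region (rolling into the previous day, 29 February 2024).

21:30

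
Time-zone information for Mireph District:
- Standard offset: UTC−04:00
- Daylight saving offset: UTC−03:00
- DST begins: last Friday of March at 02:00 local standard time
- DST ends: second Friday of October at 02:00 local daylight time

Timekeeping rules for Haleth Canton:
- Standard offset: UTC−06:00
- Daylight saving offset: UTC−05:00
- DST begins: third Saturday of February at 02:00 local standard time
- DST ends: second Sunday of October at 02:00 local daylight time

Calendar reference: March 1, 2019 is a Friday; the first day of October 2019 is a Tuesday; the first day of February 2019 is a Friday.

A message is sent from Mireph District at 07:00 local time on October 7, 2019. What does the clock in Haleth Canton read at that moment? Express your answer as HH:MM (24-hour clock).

1 March 2019 is a Friday, so Fridays fall on 1, 8, 15, 22, 29; the last is March 29.
1 October 2019 is a Tuesday, so the first Friday is October 4 and the second is October 11.
October 7, 2019 falls between 29 March and 11 October, so daylight saving is in effect and Mireph District is at UTC−03:00.
07:00 Mireph District + 3h = 10:00 UTC.
1 February 2019 is a Friday, so the first Saturday is February 2 and the third is February 16.
1 October 2019 is a Tuesday, so the first Sunday is October 6 and the second is October 13.
At the standard offset (UTC−06:00), 10:00 UTC − 6h = 04:00 Haleth Canton standard time.
The standard-time date in Haleth Canton, October 7, 2019, lies within the daylight-saving period (16 February – 13 October), so Haleth Canton is on daylight time, UTC−05:00.
10:00 UTC − 5h = 05:00 Haleth Canton.

05:00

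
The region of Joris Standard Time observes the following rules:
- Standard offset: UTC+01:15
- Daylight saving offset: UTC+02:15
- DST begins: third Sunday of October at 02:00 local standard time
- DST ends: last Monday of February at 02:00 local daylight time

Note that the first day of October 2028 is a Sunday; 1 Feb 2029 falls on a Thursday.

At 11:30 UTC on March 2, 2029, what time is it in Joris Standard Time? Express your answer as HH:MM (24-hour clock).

12:45

1 October 2028 is a Sunday, so the first Sunday is October 1 and the third is October 15.
1 February 2029 is a Thursday, so Mondays fall on 5, 12, 19, 26; the last is February 26.
At the standard offset (UTC+01:15), 11:30 UTC + 1h15m = 12:45 Joris Standard Time standard time.
The standard-time date in Joris Standard Time, March 2, 2029, is outside the daylight-saving period (15 October 2028 – 26 February 2029), so Joris Standard Time is on standard time, UTC+01:15.
11:30 UTC + 1h15m = 12:45 local.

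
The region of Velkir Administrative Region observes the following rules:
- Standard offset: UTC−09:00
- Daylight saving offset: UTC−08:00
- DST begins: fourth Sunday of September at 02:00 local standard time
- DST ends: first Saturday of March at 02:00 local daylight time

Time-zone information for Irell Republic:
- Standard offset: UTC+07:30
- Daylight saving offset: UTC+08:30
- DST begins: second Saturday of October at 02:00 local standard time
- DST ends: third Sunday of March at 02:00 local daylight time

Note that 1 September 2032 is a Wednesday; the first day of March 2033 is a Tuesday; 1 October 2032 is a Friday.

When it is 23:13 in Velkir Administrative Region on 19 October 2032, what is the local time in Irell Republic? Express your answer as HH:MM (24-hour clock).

15:43

1 September 2032 is a Wednesday, so the first Sunday is September 5 and the fourth is September 26.
1 March 2033 is a Tuesday, so the first Saturday is March 5.
19 October 2032 lies within the daylight-saving period (26 September 2032 – 5 March 2033), so Velkir Administrative Region is on daylight time, UTC−08:00.
23:13 Velkir Administrative Region + 8h = 07:13 UTC (rolling into the next day, 20 October 2032).
1 October 2032 is a Friday, so the first Saturday is October 2 and the second is October 9.
1 March 2033 is a Tuesday, so the first Sunday is March 6 and the third is March 20.
At the standard offset (UTC+07:30), 07:13 UTC + 7h30m = 14:43 Irell Republic standard time.
The standard-time date in Irell Republic, 20 October 2032, lies within the daylight-saving period (9 October 2032 – 20 March 2033), so Irell Republic is on daylight time, UTC+08:30.
07:13 UTC + 8h30m = 15:43 Irell Republic.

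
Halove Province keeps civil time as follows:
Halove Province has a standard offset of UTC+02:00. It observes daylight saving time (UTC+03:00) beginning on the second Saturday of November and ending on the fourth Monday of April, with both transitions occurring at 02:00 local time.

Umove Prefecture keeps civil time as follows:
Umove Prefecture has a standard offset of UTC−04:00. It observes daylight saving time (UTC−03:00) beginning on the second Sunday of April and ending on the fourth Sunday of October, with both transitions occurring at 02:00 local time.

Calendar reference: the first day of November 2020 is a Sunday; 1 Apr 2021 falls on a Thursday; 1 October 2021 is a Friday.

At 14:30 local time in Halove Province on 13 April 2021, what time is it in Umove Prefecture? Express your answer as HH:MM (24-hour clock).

1 November 2020 is a Sunday, so the first Saturday is November 7 and the second is November 14.
1 April 2021 is a Thursday, so the first Monday is April 5 and the fourth is April 26.
Daylight saving runs 14 November 2020 – 26 April 2021; 13 April 2021 is inside that window, so Halove Province is at UTC+03:00.
14:30 Halove Province − 3h = 11:30 UTC.
1 April 2021 is a Thursday, so the first Sunday is April 4 and the second is April 11.
1 October 2021 is a Friday, so the first Sunday is October 3 and the fourth is October 24.
At the standard offset (UTC−04:00), 11:30 UTC − 4h = 07:30 Umove Prefecture standard time.
The standard-time date in Umove Prefecture, 13 April 2021, falls between 11 April and 24 October, so daylight saving is in effect and Umove Prefecture is at UTC−03:00.
11:30 UTC − 3h = 08:30 Umove Prefecture.

08:30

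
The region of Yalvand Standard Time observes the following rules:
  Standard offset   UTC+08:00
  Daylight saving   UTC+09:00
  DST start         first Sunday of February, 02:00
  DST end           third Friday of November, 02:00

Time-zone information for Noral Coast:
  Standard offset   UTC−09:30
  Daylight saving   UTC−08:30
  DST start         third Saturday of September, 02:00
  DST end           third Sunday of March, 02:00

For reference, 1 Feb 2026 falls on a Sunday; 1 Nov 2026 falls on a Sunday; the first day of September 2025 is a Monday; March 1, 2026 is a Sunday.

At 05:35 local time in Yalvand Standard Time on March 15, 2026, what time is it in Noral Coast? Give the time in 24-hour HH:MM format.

12:05

1 February 2026 is a Sunday, so the first Sunday is February 1.
1 November 2026 is a Sunday, so the first Friday is November 6 and the third is November 20.
March 15, 2026 lies within the daylight-saving period (1 February – 20 November), so Yalvand Standard Time is on daylight time, UTC+09:00.
05:35 Yalvand Standard Time − 9h = 20:35 UTC (rolling into the previous day, 14 March 2026).
1 September 2025 is a Monday, so the first Saturday is September 6 and the third is September 20.
1 March 2026 is a Sunday, so the first Sunday is March 1 and the third is March 15.
At the standard offset (UTC−09:30), 20:35 UTC − 9h30m = 11:05 Noral Coast standard time.
Daylight saving runs 20 September 2025 – 15 March 2026; the standard-time date in Noral Coast, March 14, 2026, is inside that window, so Noral Coast is at UTC−08:30.
20:35 UTC − 8h30m = 12:05 Noral Coast.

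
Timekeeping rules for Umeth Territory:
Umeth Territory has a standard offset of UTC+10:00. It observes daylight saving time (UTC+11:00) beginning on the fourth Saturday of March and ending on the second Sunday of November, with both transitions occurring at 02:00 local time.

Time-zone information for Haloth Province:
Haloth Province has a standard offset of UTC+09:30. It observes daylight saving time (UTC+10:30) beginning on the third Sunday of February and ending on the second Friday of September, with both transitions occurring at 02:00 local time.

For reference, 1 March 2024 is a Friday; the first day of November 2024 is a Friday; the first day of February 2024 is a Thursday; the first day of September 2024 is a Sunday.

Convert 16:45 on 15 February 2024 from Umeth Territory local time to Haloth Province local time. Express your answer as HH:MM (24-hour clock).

16:15

1 March 2024 is a Friday, so the first Saturday is March 2 and the fourth is March 23.
1 November 2024 is a Friday, so the first Sunday is November 3 and the second is November 10.
15 February 2024 is outside the daylight-saving period (23 March – 10 November), so Umeth Territory is on standard time, UTC+10:00.
16:45 Umeth Territory − 10h = 06:45 UTC.
1 February 2024 is a Thursday, so the first Sunday is February 4 and the third is February 18.
1 September 2024 is a Sunday, so the first Friday is September 6 and the second is September 13.
At the standard offset (UTC+09:30), 06:45 UTC + 9h30m = 16:15 Haloth Province standard time.
The standard-time date in Haloth Province, 15 February 2024, does not fall between 18 February and 13 September, so daylight saving is not in effect and Haloth Province is at UTC+09:30.
06:45 UTC + 9h30m = 16:15 Haloth Province.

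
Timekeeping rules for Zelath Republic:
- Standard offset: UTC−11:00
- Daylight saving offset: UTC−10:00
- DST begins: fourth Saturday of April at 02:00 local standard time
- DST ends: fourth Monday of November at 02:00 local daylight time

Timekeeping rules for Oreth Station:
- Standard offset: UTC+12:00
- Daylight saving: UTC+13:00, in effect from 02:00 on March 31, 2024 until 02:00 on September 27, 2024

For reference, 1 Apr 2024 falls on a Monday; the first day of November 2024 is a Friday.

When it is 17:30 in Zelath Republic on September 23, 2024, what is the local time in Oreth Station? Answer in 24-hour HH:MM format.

1 April 2024 is a Monday, so the first Saturday is April 6 and the fourth is April 27.
1 November 2024 is a Friday, so the first Monday is November 4 and the fourth is November 25.
Daylight saving runs 27 April – 25 November; September 23, 2024 is inside that window, so Zelath Republic is at UTC−10:00.
17:30 Zelath Republic + 10h = 03:30 UTC (rolling into the next day, 24 September 2024).
At the standard offset (UTC+12:00), 03:30 UTC + 12h = 15:30 Oreth Station standard time.
The standard-time date in Oreth Station, September 24, 2024, falls between 31 March and 27 September, so daylight saving is in effect and Oreth Station is at UTC+13:00.
03:30 UTC + 13h = 16:30 Oreth Station.

16:30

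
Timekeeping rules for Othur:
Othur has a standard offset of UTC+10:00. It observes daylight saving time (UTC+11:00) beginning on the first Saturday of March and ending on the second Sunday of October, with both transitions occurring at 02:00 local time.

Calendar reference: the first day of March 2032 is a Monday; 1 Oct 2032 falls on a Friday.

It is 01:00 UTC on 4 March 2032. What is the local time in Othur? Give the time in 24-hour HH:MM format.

1 March 2032 is a Monday, so the first Saturday is March 6.
1 October 2032 is a Friday, so the first Sunday is October 3 and the second is October 10.
At the standard offset (UTC+10:00), 01:00 UTC + 10h = 11:00 Othur standard time.
The standard-time date in Othur, 4 March 2032, does not fall between 6 March and 10 October, so daylight saving is not in effect and Othur is at UTC+10:00.
01:00 UTC + 10h = 11:00 local.

11:00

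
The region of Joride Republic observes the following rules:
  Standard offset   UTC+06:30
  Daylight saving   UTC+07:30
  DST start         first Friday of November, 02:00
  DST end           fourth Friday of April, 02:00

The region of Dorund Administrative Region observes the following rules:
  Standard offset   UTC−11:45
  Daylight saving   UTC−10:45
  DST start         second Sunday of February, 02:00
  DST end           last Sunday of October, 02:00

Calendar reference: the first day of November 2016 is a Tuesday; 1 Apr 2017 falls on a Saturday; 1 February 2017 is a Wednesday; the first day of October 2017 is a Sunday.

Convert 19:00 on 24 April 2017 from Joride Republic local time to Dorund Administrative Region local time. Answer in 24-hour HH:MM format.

00:45

1 November 2016 is a Tuesday, so the first Friday is November 4.
1 April 2017 is a Saturday, so the first Friday is April 7 and the fourth is April 28.
Daylight saving runs 4 November 2016 – 28 April 2017; 24 April 2017 is inside that window, so Joride Republic is at UTC+07:30.
19:00 Joride Republic − 7h30m = 11:30 UTC.
1 February 2017 is a Wednesday, so the first Sunday is February 5 and the second is February 12.
1 October 2017 is a Sunday, so Sundays fall on 1, 8, 15, 22, 29; the last is October 29.
At the standard offset (UTC−11:45), 11:30 UTC − 11h45m = 23:45 Dorund Administrative Region standard time (rolling into the previous day, 23 April 2017).
The standard-time date in Dorund Administrative Region, 23 April 2017, falls between 12 February and 29 October, so daylight saving is in effect and Dorund Administrative Region is at UTC−10:45.
11:30 UTC − 10h45m = 00:45 Dorund Administrative Region.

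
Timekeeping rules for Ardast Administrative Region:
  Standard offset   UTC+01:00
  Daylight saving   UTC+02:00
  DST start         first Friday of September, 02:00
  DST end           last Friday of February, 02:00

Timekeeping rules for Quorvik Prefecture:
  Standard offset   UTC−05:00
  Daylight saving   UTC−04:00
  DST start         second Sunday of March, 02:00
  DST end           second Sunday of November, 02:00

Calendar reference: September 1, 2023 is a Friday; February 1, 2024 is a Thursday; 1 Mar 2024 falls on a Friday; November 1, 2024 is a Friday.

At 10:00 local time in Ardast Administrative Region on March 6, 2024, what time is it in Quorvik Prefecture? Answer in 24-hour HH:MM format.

1 September 2023 is a Friday, so the first Friday is September 1.
1 February 2024 is a Thursday, so Fridays fall on 2, 9, 16, 23; the last is February 23.
March 6, 2024 does not fall between 1 September 2023 and 23 February 2024, so daylight saving is not in effect and Ardast Administrative Region is at UTC+01:00.
10:00 Ardast Administrative Region − 1h = 09:00 UTC.
1 March 2024 is a Friday, so the first Sunday is March 3 and the second is March 10.
1 November 2024 is a Friday, so the first Sunday is November 3 and the second is November 10.
At the standard offset (UTC−05:00), 09:00 UTC − 5h = 04:00 Quorvik Prefecture standard time.
The standard-time date in Quorvik Prefecture, March 6, 2024, is outside the daylight-saving period (10 March – 10 November), so Quorvik Prefecture is on standard time, UTC−05:00.
09:00 UTC − 5h = 04:00 Quorvik Prefecture.

04:00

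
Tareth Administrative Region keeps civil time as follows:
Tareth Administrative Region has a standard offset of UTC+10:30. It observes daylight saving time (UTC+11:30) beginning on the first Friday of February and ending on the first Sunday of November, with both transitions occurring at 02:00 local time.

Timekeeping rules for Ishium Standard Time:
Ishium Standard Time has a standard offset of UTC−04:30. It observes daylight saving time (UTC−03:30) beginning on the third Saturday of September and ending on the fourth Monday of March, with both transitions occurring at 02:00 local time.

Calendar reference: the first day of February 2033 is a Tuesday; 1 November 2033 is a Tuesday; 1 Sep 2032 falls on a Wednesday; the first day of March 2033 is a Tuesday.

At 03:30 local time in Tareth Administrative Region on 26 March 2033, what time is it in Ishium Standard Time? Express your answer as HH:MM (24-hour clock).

12:30

1 February 2033 is a Tuesday, so the first Friday is February 4.
1 November 2033 is a Tuesday, so the first Sunday is November 6.
26 March 2033 lies within the daylight-saving period (4 February – 6 November), so Tareth Administrative Region is on daylight time, UTC+11:30.
03:30 Tareth Administrative Region − 11h30m = 16:00 UTC (rolling into the previous day, 25 March 2033).
1 September 2032 is a Wednesday, so the first Saturday is September 4 and the third is September 18.
1 March 2033 is a Tuesday, so the first Monday is March 7 and the fourth is March 28.
At the standard offset (UTC−04:30), 16:00 UTC − 4h30m = 11:30 Ishium Standard Time standard time.
Daylight saving runs 18 September 2032 – 28 March 2033; the standard-time date in Ishium Standard Time, 25 March 2033, is inside that window, so Ishium Standard Time is at UTC−03:30.
16:00 UTC − 3h30m = 12:30 Ishium Standard Time.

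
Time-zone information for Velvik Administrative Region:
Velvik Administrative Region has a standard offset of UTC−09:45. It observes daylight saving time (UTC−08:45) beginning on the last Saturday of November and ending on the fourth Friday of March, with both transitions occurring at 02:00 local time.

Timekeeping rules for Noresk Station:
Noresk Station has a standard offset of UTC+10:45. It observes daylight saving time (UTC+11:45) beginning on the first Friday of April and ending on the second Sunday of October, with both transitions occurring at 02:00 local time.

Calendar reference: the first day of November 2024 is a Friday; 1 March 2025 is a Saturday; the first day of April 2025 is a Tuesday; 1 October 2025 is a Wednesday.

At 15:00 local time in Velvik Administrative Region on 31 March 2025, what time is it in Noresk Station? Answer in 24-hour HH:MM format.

11:30

1 November 2024 is a Friday, so Saturdays fall on 2, 9, 16, 23, 30; the last is November 30.
1 March 2025 is a Saturday, so the first Friday is March 7 and the fourth is March 28.
31 March 2025 is outside the daylight-saving period (30 November 2024 – 28 March 2025), so Velvik Administrative Region is on standard time, UTC−09:45.
15:00 Velvik Administrative Region + 9h45m = 00:45 UTC (rolling into the next day, 1 April 2025).
1 April 2025 is a Tuesday, so the first Friday is April 4.
1 October 2025 is a Wednesday, so the first Sunday is October 5 and the second is October 12.
At the standard offset (UTC+10:45), 00:45 UTC + 10h45m = 11:30 Noresk Station standard time.
Daylight saving runs 4 April – 12 October; the standard-time date in Noresk Station, 1 April 2025, is outside that window, so Noresk Station is on standard time at UTC+10:45.
00:45 UTC + 10h45m = 11:30 Noresk Station.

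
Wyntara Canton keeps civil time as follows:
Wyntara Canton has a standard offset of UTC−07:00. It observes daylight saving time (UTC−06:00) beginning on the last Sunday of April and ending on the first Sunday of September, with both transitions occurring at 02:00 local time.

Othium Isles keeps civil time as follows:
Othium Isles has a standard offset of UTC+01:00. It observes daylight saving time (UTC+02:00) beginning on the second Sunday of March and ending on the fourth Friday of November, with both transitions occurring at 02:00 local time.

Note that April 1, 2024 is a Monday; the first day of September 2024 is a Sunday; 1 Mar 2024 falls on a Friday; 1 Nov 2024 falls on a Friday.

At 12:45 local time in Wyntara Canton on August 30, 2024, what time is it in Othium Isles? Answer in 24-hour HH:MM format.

20:45

1 April 2024 is a Monday, so Sundays fall on 7, 14, 21, 28; the last is April 28.
1 September 2024 is a Sunday, so the first Sunday is September 1.
August 30, 2024 falls between 28 April and 1 September, so daylight saving is in effect and Wyntara Canton is at UTC−06:00.
12:45 Wyntara Canton + 6h = 18:45 UTC.
1 March 2024 is a Friday, so the first Sunday is March 3 and the second is March 10.
1 November 2024 is a Friday, so the first Friday is November 1 and the fourth is November 22.
At the standard offset (UTC+01:00), 18:45 UTC + 1h = 19:45 Othium Isles standard time.
Daylight saving runs 10 March – 22 November; the standard-time date in Othium Isles, August 30, 2024, is inside that window, so Othium Isles is at UTC+02:00.
18:45 UTC + 2h = 20:45 Othium Isles.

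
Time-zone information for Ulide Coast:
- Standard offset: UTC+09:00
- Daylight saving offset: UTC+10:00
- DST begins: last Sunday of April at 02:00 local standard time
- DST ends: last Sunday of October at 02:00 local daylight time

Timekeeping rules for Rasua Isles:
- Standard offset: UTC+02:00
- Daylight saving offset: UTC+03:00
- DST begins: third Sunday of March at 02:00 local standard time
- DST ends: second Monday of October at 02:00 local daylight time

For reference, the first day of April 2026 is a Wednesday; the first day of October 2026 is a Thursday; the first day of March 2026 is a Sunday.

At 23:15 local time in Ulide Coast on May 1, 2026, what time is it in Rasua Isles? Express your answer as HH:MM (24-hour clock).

16:15

1 April 2026 is a Wednesday, so Sundays fall on 5, 12, 19, 26; the last is April 26.
1 October 2026 is a Thursday, so Sundays fall on 4, 11, 18, 25; the last is October 25.
May 1, 2026 falls between 26 April and 25 October, so daylight saving is in effect and Ulide Coast is at UTC+10:00.
23:15 Ulide Coast − 10h = 13:15 UTC.
1 March 2026 is a Sunday, so the first Sunday is March 1 and the third is March 15.
1 October 2026 is a Thursday, so the first Monday is October 5 and the second is October 12.
At the standard offset (UTC+02:00), 13:15 UTC + 2h = 15:15 Rasua Isles standard time.
The standard-time date in Rasua Isles, May 1, 2026, falls between 15 March and 12 October, so daylight saving is in effect and Rasua Isles is at UTC+03:00.
13:15 UTC + 3h = 16:15 Rasua Isles.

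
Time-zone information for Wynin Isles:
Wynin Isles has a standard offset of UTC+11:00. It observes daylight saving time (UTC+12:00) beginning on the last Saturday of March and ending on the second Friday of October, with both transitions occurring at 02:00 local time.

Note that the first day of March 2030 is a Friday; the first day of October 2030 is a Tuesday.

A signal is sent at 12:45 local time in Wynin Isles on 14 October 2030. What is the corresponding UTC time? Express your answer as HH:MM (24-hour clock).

1 March 2030 is a Friday, so Saturdays fall on 2, 9, 16, 23, 30; the last is March 30.
1 October 2030 is a Tuesday, so the first Friday is October 4 and the second is October 11.
14 October 2030 is outside the daylight-saving period (30 March – 11 October), so Wynin Isles is on standard time, UTC+11:00.
12:45 local − 11h = 01:45 UTC.

01:45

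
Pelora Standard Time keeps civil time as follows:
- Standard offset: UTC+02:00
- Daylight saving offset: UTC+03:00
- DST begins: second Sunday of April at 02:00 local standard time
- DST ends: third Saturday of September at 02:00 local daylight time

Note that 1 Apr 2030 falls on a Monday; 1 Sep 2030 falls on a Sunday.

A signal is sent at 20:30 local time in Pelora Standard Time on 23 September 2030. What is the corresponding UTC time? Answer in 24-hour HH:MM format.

18:30

1 April 2030 is a Monday, so the first Sunday is April 7 and the second is April 14.
1 September 2030 is a Sunday, so the first Saturday is September 7 and the third is September 21.
Daylight saving runs 14 April – 21 September; 23 September 2030 is outside that window, so Pelora Standard Time is on standard time at UTC+02:00.
20:30 local − 2h = 18:30 UTC.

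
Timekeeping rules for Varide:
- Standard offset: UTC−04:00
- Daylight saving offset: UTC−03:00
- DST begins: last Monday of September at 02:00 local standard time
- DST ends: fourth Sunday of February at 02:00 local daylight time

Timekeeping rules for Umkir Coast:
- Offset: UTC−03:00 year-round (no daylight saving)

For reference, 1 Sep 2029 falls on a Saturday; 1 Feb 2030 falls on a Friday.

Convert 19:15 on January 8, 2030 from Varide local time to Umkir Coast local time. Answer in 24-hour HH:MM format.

1 September 2029 is a Saturday, so Mondays fall on 3, 10, 17, 24; the last is September 24.
1 February 2030 is a Friday, so the first Sunday is February 3 and the fourth is February 24.
Daylight saving runs 24 September 2029 – 24 February 2030; January 8, 2030 is inside that window, so Varide is at UTC−03:00.
19:15 Varide + 3h = 22:15 UTC.
Umkir Coast has no daylight saving, so its offset is UTC−03:00 year-round.
22:15 UTC − 3h = 19:15 Umkir Coast.

19:15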